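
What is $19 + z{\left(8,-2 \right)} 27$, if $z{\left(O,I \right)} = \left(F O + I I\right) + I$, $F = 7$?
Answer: $1585$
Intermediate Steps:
$z{\left(O,I \right)} = I + I^{2} + 7 O$ ($z{\left(O,I \right)} = \left(7 O + I I\right) + I = \left(7 O + I^{2}\right) + I = \left(I^{2} + 7 O\right) + I = I + I^{2} + 7 O$)
$19 + z{\left(8,-2 \right)} 27 = 19 + \left(-2 + \left(-2\right)^{2} + 7 \cdot 8\right) 27 = 19 + \left(-2 + 4 + 56\right) 27 = 19 + 58 \cdot 27 = 19 + 1566 = 1585$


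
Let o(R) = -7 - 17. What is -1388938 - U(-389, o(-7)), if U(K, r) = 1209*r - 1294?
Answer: -1358628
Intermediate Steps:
o(R) = -24
U(K, r) = -1294 + 1209*r
-1388938 - U(-389, o(-7)) = -1388938 - (-1294 + 1209*(-24)) = -1388938 - (-1294 - 29016) = -1388938 - 1*(-30310) = -1388938 + 30310 = -1358628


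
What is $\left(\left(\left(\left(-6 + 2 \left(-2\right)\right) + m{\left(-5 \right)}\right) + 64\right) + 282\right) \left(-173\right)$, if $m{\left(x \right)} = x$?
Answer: $-57263$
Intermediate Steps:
$\left(\left(\left(\left(-6 + 2 \left(-2\right)\right) + m{\left(-5 \right)}\right) + 64\right) + 282\right) \left(-173\right) = \left(\left(\left(\left(-6 + 2 \left(-2\right)\right) - 5\right) + 64\right) + 282\right) \left(-173\right) = \left(\left(\left(\left(-6 - 4\right) - 5\right) + 64\right) + 282\right) \left(-173\right) = \left(\left(\left(-10 - 5\right) + 64\right) + 282\right) \left(-173\right) = \left(\left(-15 + 64\right) + 282\right) \left(-173\right) = \left(49 + 282\right) \left(-173\right) = 331 \left(-173\right) = -57263$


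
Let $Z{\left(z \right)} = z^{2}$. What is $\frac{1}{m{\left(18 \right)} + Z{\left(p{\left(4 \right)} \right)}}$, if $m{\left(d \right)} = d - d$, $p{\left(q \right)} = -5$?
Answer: $\frac{1}{25} \approx 0.04$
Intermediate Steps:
$m{\left(d \right)} = 0$
$\frac{1}{m{\left(18 \right)} + Z{\left(p{\left(4 \right)} \right)}} = \frac{1}{0 + \left(-5\right)^{2}} = \frac{1}{0 + 25} = \frac{1}{25}$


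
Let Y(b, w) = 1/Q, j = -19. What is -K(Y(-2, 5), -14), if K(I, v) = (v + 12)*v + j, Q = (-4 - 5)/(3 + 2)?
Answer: -9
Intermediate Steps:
Q = -9/5 ≈ -1.8000
Y(b, w) = -5/9 (Y(b, w) = 1/(-9/5) = -5/9)
K(I, v) = -19 + v*(12 + v) (K(I, v) = (v + 12)*v - 19 = (12 + v)*v - 19 = v*(12 + v) - 19 = -19 + v*(12 + v))
-K(Y(-2, 5), -14) = -(-19 + (-14)**2 + 12*(-14)) = -(-19 + 196 - 168) = -1*9 = -9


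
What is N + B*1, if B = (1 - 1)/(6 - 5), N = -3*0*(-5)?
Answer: 0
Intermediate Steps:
N = 0 (N = 0*(-5) = 0)
B = 0 (B = 0/1 = 0*1 = 0)
N + B*1 = 0 + 0*1 = 0 + 0 = 0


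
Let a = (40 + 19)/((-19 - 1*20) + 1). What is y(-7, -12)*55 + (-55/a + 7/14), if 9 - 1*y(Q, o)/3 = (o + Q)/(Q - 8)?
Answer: 154807/118 ≈ 1311.9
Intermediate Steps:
y(Q, o) = 27 - 3*(Q + o)/(-8 + Q) (y(Q, o) = 27 - 3*(o + Q)/(Q - 8) = 27 - 3*(Q + o)/(-8 + Q))
a = -59/38 (a = 59/((-19 - 20) + 1) = 59/(-39 + 1) = 59/(-38) = 59*(-1/38) = -59/38 ≈ -1.5526)
y(-7, -12)*55 + (-55/a + 7/14) = (3*(-72 - 1*(-12) + 8*(-7))/(-8 - 7))*55 + (-55/(-59/38) + 7/14) = (3*(-72 + 12 - 56)/(-15))*55 + (-55*(-38/59) + 7*(1/14)) = (3*(-1/15)*(-116))*55 + (2090/59 + 1/2) = (116/5)*55 + 4239/118 = 1276 + 4239/118 = 154807/118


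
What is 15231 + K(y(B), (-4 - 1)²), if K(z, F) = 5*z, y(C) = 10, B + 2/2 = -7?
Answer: 15281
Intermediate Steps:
B = -8 (B = -1 - 7 = -8)
15231 + K(y(B), (-4 - 1)²) = 15231 + 5*10 = 15231 + 50 = 15281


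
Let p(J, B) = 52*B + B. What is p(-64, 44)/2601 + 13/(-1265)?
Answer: 2916167/3290265 ≈ 0.88630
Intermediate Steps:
p(J, B) = 53*B
p(-64, 44)/2601 + 13/(-1265) = (53*44)/2601 + 13/(-1265) = 2332*(1/2601) + 13*(-1/1265) = 2332/2601 - 13/1265 = 2916167/3290265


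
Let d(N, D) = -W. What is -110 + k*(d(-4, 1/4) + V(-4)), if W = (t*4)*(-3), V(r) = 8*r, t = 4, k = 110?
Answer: 1650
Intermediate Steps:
W = -48 (W = (4*4)*(-3) = 16*(-3) = -48)
d(N, D) = 48 (d(N, D) = -1*(-48) = 48)
-110 + k*(d(-4, 1/4) + V(-4)) = -110 + 110*(48 + 8*(-4)) = -110 + 110*(48 - 32) = -110 + 110*16 = -110 + 1760 = 1650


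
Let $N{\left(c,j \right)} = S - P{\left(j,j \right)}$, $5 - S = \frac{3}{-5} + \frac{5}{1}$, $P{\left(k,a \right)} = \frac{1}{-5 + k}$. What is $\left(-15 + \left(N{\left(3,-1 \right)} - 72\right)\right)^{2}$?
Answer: $\frac{6692569}{900} \approx 7436.2$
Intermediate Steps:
$S = \frac{3}{5}$ ($S = 5 - \left(\frac{3}{-5} + \frac{5}{1}\right) = 5 - \left(3 \left(- \frac{1}{5}\right) + 5 \cdot 1\right) = 5 - \left(- \frac{3}{5} + 5\right) = 5 - \frac{22}{5} = \frac{3}{5} \approx 0.6$)
$N{\left(c,j \right)} = \frac{3}{5} - \frac{1}{-5 + j}$
$\left(-15 + \left(N{\left(3,-1 \right)} - 72\right)\right)^{2} = \left(-15 - \left(72 - \frac{-20 + 3 \left(-1\right)}{5 \left(-5 - 1\right)}\right)\right)^{2} = \left(-15 - \left(72 - \frac{-20 - 3}{5 \left(-6\right)}\right)\right)^{2} = \left(-15 - \left(72 + \frac{1}{30} \left(-23\right)\right)\right)^{2} = \left(-15 + \left(\frac{23}{30} - 72\right)\right)^{2} = \left(-15 - \frac{2137}{30}\right)^{2} = \left(- \frac{2587}{30}\right)^{2} = \frac{6692569}{900}$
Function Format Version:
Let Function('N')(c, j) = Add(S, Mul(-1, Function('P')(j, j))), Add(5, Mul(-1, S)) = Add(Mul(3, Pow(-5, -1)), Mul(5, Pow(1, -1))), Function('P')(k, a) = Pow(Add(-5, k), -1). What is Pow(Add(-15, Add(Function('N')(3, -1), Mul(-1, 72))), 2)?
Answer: Rational(6692569, 900) ≈ 7436.2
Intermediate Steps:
S = Rational(3, 5) (S = Add(5, Mul(-1, Add(Mul(3, Pow(-5, -1)), Mul(5, Pow(1, -1))))) = Add(5, Mul(-1, Add(Mul(3, Rational(-1, 5)), Mul(5, 1)))) = Add(5, Mul(-1, Add(Rational(-3, 5), 5))) = Add(5, Mul(-1, Rational(22, 5))) = Add(5, Rational(-22, 5)) = Rational(3, 5) ≈ 0.60000)
Function('N')(c, j) = Add(Rational(3, 5), Mul(-1, Pow(Add(-5, j), -1)))
Pow(Add(-15, Add(Function('N')(3, -1), Mul(-1, 72))), 2) = Pow(Add(-15, Add(Mul(Rational(1, 5), Pow(Add(-5, -1), -1), Add(-20, Mul(3, -1))), Mul(-1, 72))), 2) = Pow(Add(-15, Add(Mul(Rational(1, 5), Pow(-6, -1), Add(-20, -3)), -72)), 2) = Pow(Add(-15, Add(Mul(Rational(1, 5), Rational(-1, 6), -23), -72)), 2) = Pow(Add(-15, Add(Rational(23, 30), -72)), 2) = Pow(Add(-15, Rational(-2137, 30)), 2) = Pow(Rational(-2587, 30), 2) = Rational(6692569, 900)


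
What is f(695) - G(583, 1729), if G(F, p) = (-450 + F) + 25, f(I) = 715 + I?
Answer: 1252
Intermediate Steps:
G(F, p) = -425 + F
f(695) - G(583, 1729) = (715 + 695) - (-425 + 583) = 1410 - 1*158 = 1410 - 158 = 1252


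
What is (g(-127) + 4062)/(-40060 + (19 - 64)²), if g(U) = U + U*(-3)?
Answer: -4316/38035 ≈ -0.11347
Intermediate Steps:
g(U) = -2*U (g(U) = U - 3*U = -2*U)
(g(-127) + 4062)/(-40060 + (19 - 64)²) = (-2*(-127) + 4062)/(-40060 + (19 - 64)²) = (254 + 4062)/(-40060 + (-45)²) = 4316/(-40060 + 2025) = 4316/(-38035) = 4316*(-1/38035) = -4316/38035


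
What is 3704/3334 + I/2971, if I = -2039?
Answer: 2103279/4952657 ≈ 0.42468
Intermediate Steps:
3704/3334 + I/2971 = 3704/3334 - 2039/2971 = 3704*(1/3334) - 2039*1/2971 = 1852/1667 - 2039/2971 = 2103279/4952657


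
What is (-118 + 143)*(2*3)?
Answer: 150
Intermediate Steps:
(-118 + 143)*(2*3) = 25*6 = 150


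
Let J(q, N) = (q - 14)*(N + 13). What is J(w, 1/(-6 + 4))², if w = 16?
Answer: 625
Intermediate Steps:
J(q, N) = (-14 + q)*(13 + N)
J(w, 1/(-6 + 4))² = (-182 - 14/(-6 + 4) + 13*16 + 16/(-6 + 4))² = (-182 - 14/(-2) + 208 + 16/(-2))² = (-182 - 14*(-½) + 208 - ½*16)² = (-182 + 7 + 208 - 8)² = 25² = 625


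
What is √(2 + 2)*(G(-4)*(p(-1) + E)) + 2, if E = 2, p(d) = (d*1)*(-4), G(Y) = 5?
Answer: 62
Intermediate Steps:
p(d) = -4*d (p(d) = d*(-4) = -4*d)
√(2 + 2)*(G(-4)*(p(-1) + E)) + 2 = √(2 + 2)*(5*(-4*(-1) + 2)) + 2 = √4*(5*(4 + 2)) + 2 = 2*(5*6) + 2 = 2*30 + 2 = 60 + 2 = 62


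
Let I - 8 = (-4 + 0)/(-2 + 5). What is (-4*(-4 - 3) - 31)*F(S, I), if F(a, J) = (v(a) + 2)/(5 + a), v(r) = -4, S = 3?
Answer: ¾ ≈ 0.75000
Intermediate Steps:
I = 20/3 (I = 8 + (-4 + 0)/(-2 + 5) = 8 - 4/3 = 20/3 ≈ 6.6667)
F(a, J) = -2/(5 + a) (F(a, J) = (-4 + 2)/(5 + a) = -2/(5 + a))
(-4*(-4 - 3) - 31)*F(S, I) = (-4*(-4 - 3) - 31)*(-2/(5 + 3)) = (-4*(-7) - 31)*(-2/8) = (28 - 31)*(-2*⅛) = -3*(-¼) = ¾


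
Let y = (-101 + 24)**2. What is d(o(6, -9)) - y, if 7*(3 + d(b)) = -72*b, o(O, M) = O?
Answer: -41956/7 ≈ -5993.7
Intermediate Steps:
d(b) = -3 - 72*b/7 (d(b) = -3 + (-72*b)/7 = -3 - 72*b/7)
y = 5929 (y = (-77)**2 = 5929)
d(o(6, -9)) - y = (-3 - 72/7*6) - 1*5929 = (-3 - 432/7) - 5929 = -453/7 - 5929 = -41956/7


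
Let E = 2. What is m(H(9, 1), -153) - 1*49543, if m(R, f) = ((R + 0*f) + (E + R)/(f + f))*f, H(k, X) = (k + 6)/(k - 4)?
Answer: -99999/2 ≈ -50000.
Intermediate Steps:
H(k, X) = (6 + k)/(-4 + k)
m(R, f) = f*(R + (2 + R)/(2*f)) (m(R, f) = ((R + 0*f) + (2 + R)/(f + f))*f = ((R + 0) + (2 + R)/((2*f)))*f = (R + (2 + R)*(1/(2*f)))*f = (R + (2 + R)/(2*f))*f = f*(R + (2 + R)/(2*f)))
m(H(9, 1), -153) - 1*49543 = (1 + ((6 + 9)/(-4 + 9))/2 + ((6 + 9)/(-4 + 9))*(-153)) - 1*49543 = (1 + (15/5)/2 + (15/5)*(-153)) - 49543 = (1 + ((⅕)*15)/2 + ((⅕)*15)*(-153)) - 49543 = (1 + (½)*3 + 3*(-153)) - 49543 = (1 + 3/2 - 459) - 49543 = -913/2 - 49543 = -99999/2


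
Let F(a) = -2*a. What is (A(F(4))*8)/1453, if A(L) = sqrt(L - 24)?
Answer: 32*I*sqrt(2)/1453 ≈ 0.031146*I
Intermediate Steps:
A(L) = sqrt(-24 + L)
(A(F(4))*8)/1453 = (sqrt(-24 - 2*4)*8)/1453 = (sqrt(-24 - 8)*8)*(1/1453) = (sqrt(-32)*8)*(1/1453) = ((4*I*sqrt(2))*8)*(1/1453) = (32*I*sqrt(2))*(1/1453) = 32*I*sqrt(2)/1453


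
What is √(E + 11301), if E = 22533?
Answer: √33834 ≈ 183.94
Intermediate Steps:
√(E + 11301) = √(22533 + 11301) = √33834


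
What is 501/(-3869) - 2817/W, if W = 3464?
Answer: -12634437/13402216 ≈ -0.94271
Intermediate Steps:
501/(-3869) - 2817/W = 501/(-3869) - 2817/3464 = 501*(-1/3869) - 2817*1/3464 = -501/3869 - 2817/3464 = -12634437/13402216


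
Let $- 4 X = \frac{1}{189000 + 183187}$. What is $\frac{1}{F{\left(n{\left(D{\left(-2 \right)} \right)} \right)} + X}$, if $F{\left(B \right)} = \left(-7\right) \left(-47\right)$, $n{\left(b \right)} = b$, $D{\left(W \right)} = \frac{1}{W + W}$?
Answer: $\frac{1488748}{489798091} \approx 0.0030395$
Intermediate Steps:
$D{\left(W \right)} = \frac{1}{2 W}$
$F{\left(B \right)} = 329$
$X = - \frac{1}{1488748}$ ($X = - \frac{1}{4 \left(189000 + 183187\right)} = - \frac{1}{4 \cdot 372187} = \left(- \frac{1}{4}\right) \frac{1}{372187} = - \frac{1}{1488748} \approx -6.7171 \cdot 10^{-7}$)
$\frac{1}{F{\left(n{\left(D{\left(-2 \right)} \right)} \right)} + X} = \frac{1}{329 - \frac{1}{1488748}} = \frac{1}{\frac{489798091}{1488748}} = \frac{1488748}{489798091}$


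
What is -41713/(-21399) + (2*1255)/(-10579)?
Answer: 55367191/32340003 ≈ 1.7120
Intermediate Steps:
-41713/(-21399) + (2*1255)/(-10579) = -41713*(-1/21399) + 2510*(-1/10579) = 5959/3057 - 2510/10579 = 55367191/32340003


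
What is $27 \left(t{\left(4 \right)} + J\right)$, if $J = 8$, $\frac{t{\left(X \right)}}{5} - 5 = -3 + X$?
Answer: $1026$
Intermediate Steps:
$t{\left(X \right)} = 10 + 5 X$ ($t{\left(X \right)} = 25 + 5 \left(-3 + X\right) = 25 + \left(-15 + 5 X\right) = 10 + 5 X$)
$27 \left(t{\left(4 \right)} + J\right) = 27 \left(\left(10 + 5 \cdot 4\right) + 8\right) = 27 \left(\left(10 + 20\right) + 8\right) = 27 \left(30 + 8\right) = 27 \cdot 38 = 1026$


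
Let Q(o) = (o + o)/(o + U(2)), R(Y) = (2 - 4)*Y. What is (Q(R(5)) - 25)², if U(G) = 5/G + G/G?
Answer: 81225/169 ≈ 480.62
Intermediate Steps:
U(G) = 1 + 5/G (U(G) = 5/G + 1 = 1 + 5/G)
R(Y) = -2*Y
Q(o) = 2*o/(7/2 + o) (Q(o) = (o + o)/(o + (5 + 2)/2) = (2*o)/(o + (½)*7) = (2*o)/(o + 7/2) = (2*o)/(7/2 + o) = 2*o/(7/2 + o))
(Q(R(5)) - 25)² = (4*(-2*5)/(7 + 2*(-2*5)) - 25)² = (4*(-10)/(7 + 2*(-10)) - 25)² = (4*(-10)/(7 - 20) - 25)² = (4*(-10)/(-13) - 25)² = (4*(-10)*(-1/13) - 25)² = (40/13 - 25)² = (-285/13)² = 81225/169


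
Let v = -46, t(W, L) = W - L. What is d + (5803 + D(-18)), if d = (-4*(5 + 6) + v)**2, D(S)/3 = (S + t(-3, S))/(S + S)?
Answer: 55613/4 ≈ 13903.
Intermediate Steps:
D(S) = -9/(2*S) (D(S) = 3*((S + (-3 - S))/(S + S)) = 3*(-3*1/(2*S)) = 3*(-3/(2*S)) = -9/(2*S))
d = 8100 (d = (-4*(5 + 6) - 46)**2 = (-4*11 - 46)**2 = (-44 - 46)**2 = (-90)**2 = 8100)
d + (5803 + D(-18)) = 8100 + (5803 - 9/2/(-18)) = 8100 + (5803 - 9/2*(-1/18)) = 8100 + (5803 + 1/4) = 8100 + 23213/4 = 55613/4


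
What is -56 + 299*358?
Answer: 106986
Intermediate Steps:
-56 + 299*358 = -56 + 107042 = 106986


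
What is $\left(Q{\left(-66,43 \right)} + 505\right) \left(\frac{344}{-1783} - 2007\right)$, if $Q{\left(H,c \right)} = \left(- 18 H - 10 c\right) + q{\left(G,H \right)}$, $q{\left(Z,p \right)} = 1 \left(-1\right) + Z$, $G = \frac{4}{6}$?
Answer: $- \frac{13556589100}{5349} \approx -2.5344 \cdot 10^{6}$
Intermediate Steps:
$G = \frac{2}{3}$ ($G = 4 \cdot \frac{1}{6} = \frac{2}{3} \approx 0.66667$)
$q{\left(Z,p \right)} = -1 + Z$
$Q{\left(H,c \right)} = - \frac{1}{3} - 18 H - 10 c$ ($Q{\left(H,c \right)} = \left(- 18 H - 10 c\right) + \left(-1 + \frac{2}{3}\right) = \left(- 18 H - 10 c\right) - \frac{1}{3} = - \frac{1}{3} - 18 H - 10 c$)
$\left(Q{\left(-66,43 \right)} + 505\right) \left(\frac{344}{-1783} - 2007\right) = \left(\left(- \frac{1}{3} - -1188 - 430\right) + 505\right) \left(\frac{344}{-1783} - 2007\right) = \left(\left(- \frac{1}{3} + 1188 - 430\right) + 505\right) \left(344 \left(- \frac{1}{1783}\right) - 2007\right) = \left(\frac{2273}{3} + 505\right) \left(- \frac{344}{1783} - 2007\right) = \frac{3788}{3} \left(- \frac{3578825}{1783}\right) = - \frac{13556589100}{5349}$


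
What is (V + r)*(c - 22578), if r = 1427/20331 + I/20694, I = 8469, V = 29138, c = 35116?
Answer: 25618109936321107/70121619 ≈ 3.6534e+8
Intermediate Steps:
r = 67237859/140243238 (r = 1427/20331 + 8469/20694 = 1427*(1/20331) + 8469*(1/20694) = 1427/20331 + 2823/6898 = 67237859/140243238 ≈ 0.47944)
(V + r)*(c - 22578) = (29138 + 67237859/140243238)*(35116 - 22578) = (4086474706703/140243238)*12538 = 25618109936321107/70121619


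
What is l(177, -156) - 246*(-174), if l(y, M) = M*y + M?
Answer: 15036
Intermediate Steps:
l(y, M) = M + M*y
l(177, -156) - 246*(-174) = -156*(1 + 177) - 246*(-174) = -156*178 - 1*(-42804) = -27768 + 42804 = 15036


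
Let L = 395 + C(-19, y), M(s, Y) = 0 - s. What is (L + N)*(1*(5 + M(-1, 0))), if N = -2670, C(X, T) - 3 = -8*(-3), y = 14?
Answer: -13488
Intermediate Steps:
M(s, Y) = -s
C(X, T) = 27 (C(X, T) = 3 - 8*(-3) = 3 + 24 = 27)
L = 422 (L = 395 + 27 = 422)
(L + N)*(1*(5 + M(-1, 0))) = (422 - 2670)*(1*(5 - 1*(-1))) = -2248*(5 + 1) = -2248*6 = -13488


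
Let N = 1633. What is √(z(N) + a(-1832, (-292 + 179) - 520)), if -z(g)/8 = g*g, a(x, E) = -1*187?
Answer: 9*I*√263379 ≈ 4618.8*I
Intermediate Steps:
a(x, E) = -187
z(g) = -8*g² (z(g) = -8*g*g = -8*g²)
√(z(N) + a(-1832, (-292 + 179) - 520)) = √(-8*1633² - 187) = √(-8*2666689 - 187) = √(-21333512 - 187) = √(-21333699) = 9*I*√263379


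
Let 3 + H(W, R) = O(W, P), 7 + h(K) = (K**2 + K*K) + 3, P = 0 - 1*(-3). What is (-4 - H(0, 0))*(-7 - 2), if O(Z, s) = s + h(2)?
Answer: 72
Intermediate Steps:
P = 3 (P = 0 + 3 = 3)
h(K) = -4 + 2*K**2 (h(K) = -7 + ((K**2 + K*K) + 3) = -7 + ((K**2 + K**2) + 3) = -7 + (2*K**2 + 3) = -7 + (3 + 2*K**2) = -4 + 2*K**2)
O(Z, s) = 4 + s (O(Z, s) = s + (-4 + 2*2**2) = s + (-4 + 2*4) = s + (-4 + 8) = s + 4 = 4 + s)
H(W, R) = 4 (H(W, R) = -3 + (4 + 3) = -3 + 7 = 4)
(-4 - H(0, 0))*(-7 - 2) = (-4 - 1*4)*(-7 - 2) = (-4 - 4)*(-9) = -8*(-9) = 72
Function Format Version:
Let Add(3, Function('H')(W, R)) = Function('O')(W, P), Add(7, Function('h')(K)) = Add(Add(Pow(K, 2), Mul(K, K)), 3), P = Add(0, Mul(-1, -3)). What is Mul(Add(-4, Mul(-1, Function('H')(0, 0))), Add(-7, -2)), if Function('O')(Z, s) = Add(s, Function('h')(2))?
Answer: 72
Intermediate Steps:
P = 3 (P = Add(0, 3) = 3)
Function('h')(K) = Add(-4, Mul(2, Pow(K, 2))) (Function('h')(K) = Add(-7, Add(Add(Pow(K, 2), Mul(K, K)), 3)) = Add(-7, Add(Add(Pow(K, 2), Pow(K, 2)), 3)) = Add(-7, Add(Mul(2, Pow(K, 2)), 3)) = Add(-7, Add(3, Mul(2, Pow(K, 2)))) = Add(-4, Mul(2, Pow(K, 2))))
Function('O')(Z, s) = Add(4, s) (Function('O')(Z, s) = Add(s, Add(-4, Mul(2, Pow(2, 2)))) = Add(s, Add(-4, Mul(2, 4))) = Add(s, Add(-4, 8)) = Add(s, 4) = Add(4, s))
Function('H')(W, R) = 4 (Function('H')(W, R) = Add(-3, Add(4, 3)) = Add(-3, 7) = 4)
Mul(Add(-4, Mul(-1, Function('H')(0, 0))), Add(-7, -2)) = Mul(Add(-4, Mul(-1, 4)), Add(-7, -2)) = Mul(Add(-4, -4), -9) = Mul(-8, -9) = 72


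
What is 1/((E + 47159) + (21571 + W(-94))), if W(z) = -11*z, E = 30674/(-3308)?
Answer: 1654/115374319 ≈ 1.4336e-5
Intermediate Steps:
E = -15337/1654 (E = 30674*(-1/3308) = -15337/1654 ≈ -9.2727)
1/((E + 47159) + (21571 + W(-94))) = 1/((-15337/1654 + 47159) + (21571 - 11*(-94))) = 1/(77985649/1654 + (21571 + 1034)) = 1/(77985649/1654 + 22605) = 1/(115374319/1654) = 1654/115374319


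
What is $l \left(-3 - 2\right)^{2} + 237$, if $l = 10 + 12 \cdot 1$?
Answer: $787$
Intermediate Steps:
$l = 22$ ($l = 10 + 12 = 22$)
$l \left(-3 - 2\right)^{2} + 237 = 22 \left(-3 - 2\right)^{2} + 237 = 22 \left(-5\right)^{2} + 237 = 22 \cdot 25 + 237 = 550 + 237 = 787$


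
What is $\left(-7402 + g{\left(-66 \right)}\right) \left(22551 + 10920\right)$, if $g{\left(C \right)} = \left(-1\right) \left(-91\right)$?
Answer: $-244706481$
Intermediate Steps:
$g{\left(C \right)} = 91$
$\left(-7402 + g{\left(-66 \right)}\right) \left(22551 + 10920\right) = \left(-7402 + 91\right) \left(22551 + 10920\right) = \left(-7311\right) 33471 = -244706481$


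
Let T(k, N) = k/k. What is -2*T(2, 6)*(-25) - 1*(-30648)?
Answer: 30698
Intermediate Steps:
T(k, N) = 1
-2*T(2, 6)*(-25) - 1*(-30648) = -2*1*(-25) - 1*(-30648) = -2*(-25) + 30648 = 50 + 30648 = 30698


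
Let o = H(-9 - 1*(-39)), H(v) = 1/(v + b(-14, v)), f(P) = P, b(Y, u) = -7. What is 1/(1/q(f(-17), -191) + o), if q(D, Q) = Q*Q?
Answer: 839063/36504 ≈ 22.986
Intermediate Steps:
H(v) = 1/(-7 + v) (H(v) = 1/(v - 7) = 1/(-7 + v))
q(D, Q) = Q²
o = 1/23 (o = 1/(-7 + (-9 - 1*(-39))) = 1/(-7 + (-9 + 39)) = 1/(-7 + 30) = 1/23 ≈ 0.043478)
1/(1/q(f(-17), -191) + o) = 1/(1/((-191)²) + 1/23) = 1/(1/36481 + 1/23) = 1/(36504/839063) = 839063/36504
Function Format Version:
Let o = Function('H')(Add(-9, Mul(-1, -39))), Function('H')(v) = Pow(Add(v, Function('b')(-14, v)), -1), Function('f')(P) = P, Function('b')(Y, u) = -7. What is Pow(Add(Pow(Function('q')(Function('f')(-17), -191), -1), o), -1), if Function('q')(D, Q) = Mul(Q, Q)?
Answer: Rational(839063, 36504) ≈ 22.986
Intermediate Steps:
Function('H')(v) = Pow(Add(-7, v), -1) (Function('H')(v) = Pow(Add(v, -7), -1) = Pow(Add(-7, v), -1))
Function('q')(D, Q) = Pow(Q, 2)
o = Rational(1, 23) (o = Pow(Add(-7, Add(-9, Mul(-1, -39))), -1) = Pow(Add(-7, Add(-9, 39)), -1) = Pow(Add(-7, 30), -1) = Pow(23, -1) = Rational(1, 23) ≈ 0.043478)
Pow(Add(Pow(Function('q')(Function('f')(-17), -191), -1), o), -1) = Pow(Add(Pow(Pow(-191, 2), -1), Rational(1, 23)), -1) = Pow(Add(Pow(36481, -1), Rational(1, 23)), -1) = Pow(Add(Rational(1, 36481), Rational(1, 23)), -1) = Pow(Rational(36504, 839063), -1) = Rational(839063, 36504)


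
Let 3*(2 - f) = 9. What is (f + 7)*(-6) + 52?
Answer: 16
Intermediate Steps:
f = -1 (f = 2 - ⅓*9 = 2 - 3 = -1)
(f + 7)*(-6) + 52 = (-1 + 7)*(-6) + 52 = 6*(-6) + 52 = -36 + 52 = 16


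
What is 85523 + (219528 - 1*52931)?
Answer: 252120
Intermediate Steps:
85523 + (219528 - 1*52931) = 85523 + (219528 - 52931) = 85523 + 166597 = 252120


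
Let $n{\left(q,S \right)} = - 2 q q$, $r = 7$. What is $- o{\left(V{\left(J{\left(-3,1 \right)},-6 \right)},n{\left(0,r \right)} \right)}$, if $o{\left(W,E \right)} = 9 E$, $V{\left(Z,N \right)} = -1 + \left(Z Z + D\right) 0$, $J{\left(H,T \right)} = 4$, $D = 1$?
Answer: $0$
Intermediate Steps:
$V{\left(Z,N \right)} = -1$ ($V{\left(Z,N \right)} = -1 + \left(Z Z + 1\right) 0 = -1 + \left(Z^{2} + 1\right) 0 = -1 + \left(1 + Z^{2}\right) 0 = -1 + 0 = -1$)
$n{\left(q,S \right)} = - 2 q^{2}$
$- o{\left(V{\left(J{\left(-3,1 \right)},-6 \right)},n{\left(0,r \right)} \right)} = - 9 \left(- 2 \cdot 0^{2}\right) = - 9 \left(\left(-2\right) 0\right) = - 9 \cdot 0 = \left(-1\right) 0 = 0$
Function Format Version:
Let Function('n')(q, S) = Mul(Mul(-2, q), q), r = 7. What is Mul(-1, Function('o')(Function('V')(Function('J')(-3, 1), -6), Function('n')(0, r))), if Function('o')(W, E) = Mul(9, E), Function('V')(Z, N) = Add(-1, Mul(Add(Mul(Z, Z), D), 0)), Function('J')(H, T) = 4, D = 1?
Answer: 0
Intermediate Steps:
Function('V')(Z, N) = -1 (Function('V')(Z, N) = Add(-1, Mul(Add(Mul(Z, Z), 1), 0)) = Add(-1, Mul(Add(Pow(Z, 2), 1), 0)) = Add(-1, Mul(Add(1, Pow(Z, 2)), 0)) = Add(-1, 0) = -1)
Function('n')(q, S) = Mul(-2, Pow(q, 2))
Mul(-1, Function('o')(Function('V')(Function('J')(-3, 1), -6), Function('n')(0, r))) = Mul(-1, Mul(9, Mul(-2, Pow(0, 2)))) = Mul(-1, Mul(9, Mul(-2, 0))) = Mul(-1, Mul(9, 0)) = Mul(-1, 0) = 0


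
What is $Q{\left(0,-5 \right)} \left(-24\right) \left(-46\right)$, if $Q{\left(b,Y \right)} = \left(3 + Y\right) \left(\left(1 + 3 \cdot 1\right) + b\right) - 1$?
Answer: $-9936$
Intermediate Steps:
$Q{\left(b,Y \right)} = -1 + \left(3 + Y\right) \left(4 + b\right)$ ($Q{\left(b,Y \right)} = \left(3 + Y\right) \left(\left(1 + 3\right) + b\right) - 1 = \left(3 + Y\right) \left(4 + b\right) - 1 = -1 + \left(3 + Y\right) \left(4 + b\right)$)
$Q{\left(0,-5 \right)} \left(-24\right) \left(-46\right) = \left(11 + 3 \cdot 0 + 4 \left(-5\right) - 0\right) \left(-24\right) \left(-46\right) = \left(11 + 0 - 20 + 0\right) \left(-24\right) \left(-46\right) = \left(-9\right) \left(-24\right) \left(-46\right) = 216 \left(-46\right) = -9936$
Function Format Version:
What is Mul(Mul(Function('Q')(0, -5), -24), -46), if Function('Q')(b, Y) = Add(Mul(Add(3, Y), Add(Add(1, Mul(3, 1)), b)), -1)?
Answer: -9936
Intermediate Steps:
Function('Q')(b, Y) = Add(-1, Mul(Add(3, Y), Add(4, b))) (Function('Q')(b, Y) = Add(Mul(Add(3, Y), Add(Add(1, 3), b)), -1) = Add(Mul(Add(3, Y), Add(4, b)), -1) = Add(-1, Mul(Add(3, Y), Add(4, b))))
Mul(Mul(Function('Q')(0, -5), -24), -46) = Mul(Mul(Add(11, Mul(3, 0), Mul(4, -5), Mul(-5, 0)), -24), -46) = Mul(Mul(Add(11, 0, -20, 0), -24), -46) = Mul(Mul(-9, -24), -46) = Mul(216, -46) = -9936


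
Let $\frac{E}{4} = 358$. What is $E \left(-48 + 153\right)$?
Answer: $150360$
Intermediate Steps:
$E = 1432$ ($E = 4 \cdot 358 = 1432$)
$E \left(-48 + 153\right) = 1432 \left(-48 + 153\right) = 1432 \cdot 105 = 150360$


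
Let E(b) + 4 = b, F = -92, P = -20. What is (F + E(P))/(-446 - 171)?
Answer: 116/617 ≈ 0.18801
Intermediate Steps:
E(b) = -4 + b
(F + E(P))/(-446 - 171) = (-92 + (-4 - 20))/(-446 - 171) = (-92 - 24)/(-617) = -116*(-1/617) = 116/617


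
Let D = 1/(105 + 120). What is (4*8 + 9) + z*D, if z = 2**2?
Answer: 9229/225 ≈ 41.018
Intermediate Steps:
z = 4
D = 1/225 ≈ 0.0044444
(4*8 + 9) + z*D = (4*8 + 9) + 4*(1/225) = (32 + 9) + 4/225 = 41 + 4/225 = 9229/225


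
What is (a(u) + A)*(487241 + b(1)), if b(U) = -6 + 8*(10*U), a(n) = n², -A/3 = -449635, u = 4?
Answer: 657349437115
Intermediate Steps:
A = 1348905 (A = -3*(-449635) = 1348905)
b(U) = -6 + 80*U
(a(u) + A)*(487241 + b(1)) = (4² + 1348905)*(487241 + (-6 + 80*1)) = (16 + 1348905)*(487241 + (-6 + 80)) = 1348921*(487241 + 74) = 1348921*487315 = 657349437115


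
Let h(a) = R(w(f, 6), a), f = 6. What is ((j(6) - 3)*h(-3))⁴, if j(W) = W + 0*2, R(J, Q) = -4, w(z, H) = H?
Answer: 20736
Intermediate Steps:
h(a) = -4
j(W) = W (j(W) = W + 0 = W)
((j(6) - 3)*h(-3))⁴ = ((6 - 3)*(-4))⁴ = (3*(-4))⁴ = (-12)⁴ = 20736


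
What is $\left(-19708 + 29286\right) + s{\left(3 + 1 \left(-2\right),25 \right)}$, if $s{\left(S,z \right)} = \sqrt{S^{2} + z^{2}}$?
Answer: $9578 + \sqrt{626} \approx 9603.0$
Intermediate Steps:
$\left(-19708 + 29286\right) + s{\left(3 + 1 \left(-2\right),25 \right)} = \left(-19708 + 29286\right) + \sqrt{\left(3 + 1 \left(-2\right)\right)^{2} + 25^{2}} = 9578 + \sqrt{\left(3 - 2\right)^{2} + 625} = 9578 + \sqrt{1^{2} + 625} = 9578 + \sqrt{1 + 625} = 9578 + \sqrt{626}$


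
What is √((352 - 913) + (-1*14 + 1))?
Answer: I*√574 ≈ 23.958*I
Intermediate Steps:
√((352 - 913) + (-1*14 + 1)) = √(-561 + (-14 + 1)) = √(-561 - 13) = √(-574) = I*√574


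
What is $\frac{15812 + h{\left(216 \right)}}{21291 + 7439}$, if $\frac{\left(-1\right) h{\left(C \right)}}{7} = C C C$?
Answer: $- \frac{7052806}{2873} \approx -2454.9$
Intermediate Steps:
$h{\left(C \right)} = - 7 C^{3}$ ($h{\left(C \right)} = - 7 C C C = - 7 C^{2} C = - 7 C^{3}$)
$\frac{15812 + h{\left(216 \right)}}{21291 + 7439} = \frac{15812 - 7 \cdot 216^{3}}{21291 + 7439} = \frac{15812 - 70543872}{28730} = \left(15812 - 70543872\right) \frac{1}{28730} = \left(-70528060\right) \frac{1}{28730} = - \frac{7052806}{2873}$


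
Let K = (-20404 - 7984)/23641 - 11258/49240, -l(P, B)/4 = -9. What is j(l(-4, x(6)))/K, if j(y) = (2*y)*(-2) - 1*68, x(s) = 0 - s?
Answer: 2625378320/17701867 ≈ 148.31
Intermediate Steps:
x(s) = -s
l(P, B) = 36 (l(P, B) = -4*(-9) = 36)
K = -17701867/12383860 (K = -28388*1/23641 - 11258*1/49240 = -604/503 - 5629/24620 = -17701867/12383860 ≈ -1.4294)
j(y) = -68 - 4*y (j(y) = -4*y - 68 = -68 - 4*y)
j(l(-4, x(6)))/K = (-68 - 4*36)/(-17701867/12383860) = (-68 - 144)*(-12383860/17701867) = -212*(-12383860/17701867) = 2625378320/17701867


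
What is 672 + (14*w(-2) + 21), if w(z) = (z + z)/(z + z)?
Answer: 707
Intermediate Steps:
w(z) = 1 (w(z) = (2*z)/((2*z)) = (2*z)*(1/(2*z)) = 1)
672 + (14*w(-2) + 21) = 672 + (14*1 + 21) = 672 + (14 + 21) = 672 + 35 = 707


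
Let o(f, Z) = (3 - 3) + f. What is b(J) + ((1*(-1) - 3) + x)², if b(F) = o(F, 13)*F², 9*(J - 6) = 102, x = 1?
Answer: 140851/27 ≈ 5216.7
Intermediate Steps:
J = 52/3 (J = 6 + (⅑)*102 = 6 + 34/3 = 52/3 ≈ 17.333)
o(f, Z) = f (o(f, Z) = 0 + f = f)
b(F) = F³ (b(F) = F*F² = F³)
b(J) + ((1*(-1) - 3) + x)² = (52/3)³ + ((1*(-1) - 3) + 1)² = 140608/27 + ((-1 - 3) + 1)² = 140608/27 + (-4 + 1)² = 140608/27 + (-3)² = 140608/27 + 9 = 140851/27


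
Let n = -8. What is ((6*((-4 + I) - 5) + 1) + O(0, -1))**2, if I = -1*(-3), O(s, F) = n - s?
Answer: 1849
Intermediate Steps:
O(s, F) = -8 - s
I = 3
((6*((-4 + I) - 5) + 1) + O(0, -1))**2 = ((6*((-4 + 3) - 5) + 1) + (-8 - 1*0))**2 = ((6*(-1 - 5) + 1) + (-8 + 0))**2 = ((6*(-6) + 1) - 8)**2 = ((-36 + 1) - 8)**2 = (-35 - 8)**2 = (-43)**2 = 1849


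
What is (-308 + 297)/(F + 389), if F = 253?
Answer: -11/642 ≈ -0.017134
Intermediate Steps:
(-308 + 297)/(F + 389) = (-308 + 297)/(253 + 389) = -11/642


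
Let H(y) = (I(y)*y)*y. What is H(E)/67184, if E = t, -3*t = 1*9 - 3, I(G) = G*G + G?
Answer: 1/8398 ≈ 0.00011908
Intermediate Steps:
I(G) = G + G**2 (I(G) = G**2 + G = G + G**2)
t = -2 (t = -(1*9 - 3)/3 = -(9 - 3)/3 = -1/3*6 = -2)
E = -2
H(y) = y**3*(1 + y) (H(y) = ((y*(1 + y))*y)*y = (y**2*(1 + y))*y = y**3*(1 + y))
H(E)/67184 = ((-2)**3*(1 - 2))/67184 = -8*(-1)*(1/67184) = 8*(1/67184) = 1/8398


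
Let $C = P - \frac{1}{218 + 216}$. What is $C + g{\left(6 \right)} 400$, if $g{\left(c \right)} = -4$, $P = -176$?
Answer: $- \frac{770785}{434} \approx -1776.0$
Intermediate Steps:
$C = - \frac{76385}{434}$ ($C = -176 - \frac{1}{218 + 216} = -176 - \frac{1}{434} = - \frac{76385}{434} \approx -176.0$)
$C + g{\left(6 \right)} 400 = - \frac{76385}{434} - 1600 = - \frac{770785}{434}$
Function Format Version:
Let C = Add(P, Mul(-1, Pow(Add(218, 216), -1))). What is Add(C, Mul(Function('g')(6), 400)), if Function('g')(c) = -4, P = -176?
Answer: Rational(-770785, 434) ≈ -1776.0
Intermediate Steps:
C = Rational(-76385, 434) (C = Add(-176, Mul(-1, Pow(Add(218, 216), -1))) = Add(-176, Mul(-1, Pow(434, -1))) = Add(-176, Mul(-1, Rational(1, 434))) = Add(-176, Rational(-1, 434)) = Rational(-76385, 434) ≈ -176.00)
Add(C, Mul(Function('g')(6), 400)) = Add(Rational(-76385, 434), Mul(-4, 400)) = Add(Rational(-76385, 434), -1600) = Rational(-770785, 434)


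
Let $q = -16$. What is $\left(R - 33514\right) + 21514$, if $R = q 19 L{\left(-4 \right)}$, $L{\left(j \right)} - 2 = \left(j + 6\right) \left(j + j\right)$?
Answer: $-7744$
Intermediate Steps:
$L{\left(j \right)} = 2 + 2 j \left(6 + j\right)$ ($L{\left(j \right)} = 2 + \left(j + 6\right) \left(j + j\right) = 2 + \left(6 + j\right) 2 j = 2 + 2 j \left(6 + j\right)$)
$R = 4256$ ($R = \left(-16\right) 19 \left(2 + 2 \left(-4\right)^{2} + 12 \left(-4\right)\right) = - 304 \left(2 + 2 \cdot 16 - 48\right) = - 304 \left(2 + 32 - 48\right) = \left(-304\right) \left(-14\right) = 4256$)
$\left(R - 33514\right) + 21514 = \left(4256 - 33514\right) + 21514 = -29258 + 21514 = -7744$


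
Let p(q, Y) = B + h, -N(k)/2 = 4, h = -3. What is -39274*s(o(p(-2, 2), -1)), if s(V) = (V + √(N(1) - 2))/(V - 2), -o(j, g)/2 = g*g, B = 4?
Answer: -19637 + 19637*I*√10/2 ≈ -19637.0 + 31049.0*I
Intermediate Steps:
N(k) = -8 (N(k) = -2*4 = -8)
p(q, Y) = 1 (p(q, Y) = 4 - 3 = 1)
o(j, g) = -2*g² (o(j, g) = -2*g*g = -2*g²)
s(V) = (V + I*√10)/(-2 + V) (s(V) = (V + √(-8 - 2))/(V - 2) = (V + √(-10))/(-2 + V) = (V + I*√10)/(-2 + V))
-39274*s(o(p(-2, 2), -1)) = -39274*(-2*(-1)² + I*√10)/(-2 - 2*(-1)²) = -39274*(-2*1 + I*√10)/(-2 - 2*1) = -39274*(-2 + I*√10)/(-2 - 2) = -39274*(-2 + I*√10)/(-4) = -(-19637)*(-2 + I*√10)/2 = -39274*(½ - I*√10/4) = -19637 + 19637*I*√10/2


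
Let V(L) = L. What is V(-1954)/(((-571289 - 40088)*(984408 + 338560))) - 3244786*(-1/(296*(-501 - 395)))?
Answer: -164030463806050227/13407202662171136 ≈ -12.234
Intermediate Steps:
V(-1954)/(((-571289 - 40088)*(984408 + 338560))) - 3244786*(-1/(296*(-501 - 395))) = -1954*1/((-571289 - 40088)*(984408 + 338560)) - 3244786*(-1/(296*(-501 - 395))) = -1954/((-611377*1322968)) - 3244786/((-896*(-296))) = -1954/(-808832206936) - 3244786/265216 = -1954*(-1/808832206936) - 3244786*1/265216 = 977/404416103468 - 1622393/132608 = -164030463806050227/13407202662171136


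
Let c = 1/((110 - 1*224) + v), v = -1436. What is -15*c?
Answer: 3/310 ≈ 0.0096774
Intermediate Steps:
c = -1/1550 (c = 1/((110 - 1*224) - 1436) = 1/((110 - 224) - 1436) = 1/(-114 - 1436) = 1/(-1550) = -1/1550 ≈ -0.00064516)
-15*c = -15*(-1/1550) = 3/310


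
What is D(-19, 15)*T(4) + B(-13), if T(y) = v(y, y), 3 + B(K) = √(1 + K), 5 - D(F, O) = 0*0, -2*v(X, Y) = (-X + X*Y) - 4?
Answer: -23 + 2*I*√3 ≈ -23.0 + 3.4641*I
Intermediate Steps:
v(X, Y) = 2 + X/2 - X*Y/2 (v(X, Y) = -((-X + X*Y) - 4)/2 = -(-4 - X + X*Y)/2 = 2 + X/2 - X*Y/2)
D(F, O) = 5 (D(F, O) = 5 - 0*0 = 5 - 1*0 = 5 + 0 = 5)
B(K) = -3 + √(1 + K)
T(y) = 2 + y/2 - y²/2 (T(y) = 2 + y/2 - y*y/2 = 2 + y/2 - y²/2)
D(-19, 15)*T(4) + B(-13) = 5*(2 + (½)*4 - ½*4²) + (-3 + √(1 - 13)) = 5*(2 + 2 - ½*16) + (-3 + √(-12)) = 5*(2 + 2 - 8) + (-3 + 2*I*√3) = 5*(-4) + (-3 + 2*I*√3) = -20 + (-3 + 2*I*√3) = -23 + 2*I*√3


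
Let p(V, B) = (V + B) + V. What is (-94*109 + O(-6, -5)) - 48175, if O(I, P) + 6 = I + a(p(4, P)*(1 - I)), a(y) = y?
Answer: -58412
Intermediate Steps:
p(V, B) = B + 2*V (p(V, B) = (B + V) + V = B + 2*V)
O(I, P) = -6 + I + (1 - I)*(8 + P) (O(I, P) = -6 + (I + (P + 2*4)*(1 - I)) = -6 + (I + (P + 8)*(1 - I)) = -6 + (I + (8 + P)*(1 - I)) = -6 + (I + (1 - I)*(8 + P)) = -6 + I + (1 - I)*(8 + P))
(-94*109 + O(-6, -5)) - 48175 = (-94*109 + (-6 - 6 - (-1 - 6)*(8 - 5))) - 48175 = (-10246 + (-6 - 6 - 1*(-7)*3)) - 48175 = (-10246 + (-6 - 6 + 21)) - 48175 = (-10246 + 9) - 48175 = -10237 - 48175 = -58412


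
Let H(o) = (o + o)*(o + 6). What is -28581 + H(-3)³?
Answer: -34413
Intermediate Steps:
H(o) = 2*o*(6 + o) (H(o) = (2*o)*(6 + o) = 2*o*(6 + o))
-28581 + H(-3)³ = -28581 + (2*(-3)*(6 - 3))³ = -28581 + (2*(-3)*3)³ = -28581 + (-18)³ = -28581 - 5832 = -34413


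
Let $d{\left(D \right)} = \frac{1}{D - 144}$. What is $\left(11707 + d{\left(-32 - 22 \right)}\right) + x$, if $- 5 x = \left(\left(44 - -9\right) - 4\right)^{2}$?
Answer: $\frac{11114527}{990} \approx 11227.0$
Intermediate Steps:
$x = - \frac{2401}{5}$ ($x = - \frac{\left(\left(44 - -9\right) - 4\right)^{2}}{5} = - \frac{\left(\left(44 + 9\right) - 4\right)^{2}}{5} = - \frac{\left(53 - 4\right)^{2}}{5} = - \frac{49^{2}}{5} = \left(- \frac{1}{5}\right) 2401 = - \frac{2401}{5} \approx -480.2$)
$d{\left(D \right)} = \frac{1}{-144 + D}$
$\left(11707 + d{\left(-32 - 22 \right)}\right) + x = \left(11707 + \frac{1}{-144 - 54}\right) - \frac{2401}{5} = \left(11707 + \frac{1}{-198}\right) - \frac{2401}{5} = \left(11707 - \frac{1}{198}\right) - \frac{2401}{5} = \frac{2317985}{198} - \frac{2401}{5} = \frac{11114527}{990}$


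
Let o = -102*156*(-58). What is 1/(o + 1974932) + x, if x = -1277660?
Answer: -3702438922479/2897828 ≈ -1.2777e+6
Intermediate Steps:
o = 922896 (o = -15912*(-58) = 922896)
1/(o + 1974932) + x = 1/(922896 + 1974932) - 1277660 = 1/2897828 - 1277660 = -3702438922479/2897828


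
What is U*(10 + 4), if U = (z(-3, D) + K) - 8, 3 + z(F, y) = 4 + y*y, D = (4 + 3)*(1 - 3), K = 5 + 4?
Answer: 2772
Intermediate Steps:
K = 9
D = -14 (D = 7*(-2) = -14)
z(F, y) = 1 + y**2 (z(F, y) = -3 + (4 + y*y) = -3 + (4 + y**2) = 1 + y**2)
U = 198 (U = ((1 + (-14)**2) + 9) - 8 = ((1 + 196) + 9) - 8 = (197 + 9) - 8 = 206 - 8 = 198)
U*(10 + 4) = 198*(10 + 4) = 198*14 = 2772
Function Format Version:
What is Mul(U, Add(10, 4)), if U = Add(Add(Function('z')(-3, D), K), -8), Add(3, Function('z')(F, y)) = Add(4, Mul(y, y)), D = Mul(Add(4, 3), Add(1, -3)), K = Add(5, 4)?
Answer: 2772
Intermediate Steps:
K = 9
D = -14 (D = Mul(7, -2) = -14)
Function('z')(F, y) = Add(1, Pow(y, 2)) (Function('z')(F, y) = Add(-3, Add(4, Mul(y, y))) = Add(-3, Add(4, Pow(y, 2))) = Add(1, Pow(y, 2)))
U = 198 (U = Add(Add(Add(1, Pow(-14, 2)), 9), -8) = Add(Add(Add(1, 196), 9), -8) = Add(Add(197, 9), -8) = Add(206, -8) = 198)
Mul(U, Add(10, 4)) = Mul(198, Add(10, 4)) = Mul(198, 14) = 2772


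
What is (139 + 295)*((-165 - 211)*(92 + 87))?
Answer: -29209936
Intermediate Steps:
(139 + 295)*((-165 - 211)*(92 + 87)) = 434*(-376*179) = 434*(-67304) = -29209936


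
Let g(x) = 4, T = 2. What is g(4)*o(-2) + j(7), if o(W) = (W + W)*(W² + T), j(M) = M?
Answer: -89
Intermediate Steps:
o(W) = 2*W*(2 + W²) (o(W) = (W + W)*(W² + 2) = (2*W)*(2 + W²) = 2*W*(2 + W²))
g(4)*o(-2) + j(7) = 4*(2*(-2)*(2 + (-2)²)) + 7 = 4*(2*(-2)*(2 + 4)) + 7 = 4*(2*(-2)*6) + 7 = 4*(-24) + 7 = -96 + 7 = -89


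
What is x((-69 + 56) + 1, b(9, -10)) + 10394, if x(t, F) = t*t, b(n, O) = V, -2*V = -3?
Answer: 10538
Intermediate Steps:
V = 3/2 (V = -½*(-3) = 3/2 ≈ 1.5000)
b(n, O) = 3/2
x(t, F) = t²
x((-69 + 56) + 1, b(9, -10)) + 10394 = ((-69 + 56) + 1)² + 10394 = (-13 + 1)² + 10394 = (-12)² + 10394 = 144 + 10394 = 10538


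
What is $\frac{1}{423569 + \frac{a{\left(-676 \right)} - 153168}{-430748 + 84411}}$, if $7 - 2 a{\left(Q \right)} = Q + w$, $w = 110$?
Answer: $\frac{692674}{293395539269} \approx 2.3609 \cdot 10^{-6}$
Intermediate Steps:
$a{\left(Q \right)} = - \frac{103}{2} - \frac{Q}{2}$ ($a{\left(Q \right)} = \frac{7}{2} - \frac{Q + 110}{2} = \frac{7}{2} - \frac{110 + Q}{2} = \frac{7}{2} - \left(55 + \frac{Q}{2}\right) = - \frac{103}{2} - \frac{Q}{2}$)
$\frac{1}{423569 + \frac{a{\left(-676 \right)} - 153168}{-430748 + 84411}} = \frac{1}{423569 + \frac{\left(- \frac{103}{2} - -338\right) - 153168}{-430748 + 84411}} = \frac{1}{423569 + \frac{\left(- \frac{103}{2} + 338\right) - 153168}{-346337}} = \frac{1}{423569 + \left(\frac{573}{2} - 153168\right) \left(- \frac{1}{346337}\right)} = \frac{1}{423569 - - \frac{305763}{692674}} = \frac{1}{423569 + \frac{305763}{692674}} = \frac{1}{\frac{293395539269}{692674}} = \frac{692674}{293395539269}$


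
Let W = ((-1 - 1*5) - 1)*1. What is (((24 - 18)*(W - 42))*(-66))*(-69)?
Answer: -1338876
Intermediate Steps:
W = -7 (W = ((-1 - 5) - 1)*1 = (-6 - 1)*1 = -7*1 = -7)
(((24 - 18)*(W - 42))*(-66))*(-69) = (((24 - 18)*(-7 - 42))*(-66))*(-69) = ((6*(-49))*(-66))*(-69) = -294*(-66)*(-69) = 19404*(-69) = -1338876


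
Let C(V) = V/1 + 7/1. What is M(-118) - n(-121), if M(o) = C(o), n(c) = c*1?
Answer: 10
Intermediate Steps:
C(V) = 7 + V (C(V) = V*1 + 7*1 = V + 7 = 7 + V)
n(c) = c
M(o) = 7 + o
M(-118) - n(-121) = (7 - 118) - 1*(-121) = -111 + 121 = 10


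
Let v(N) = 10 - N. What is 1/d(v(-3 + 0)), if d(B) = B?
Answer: 1/13 ≈ 0.076923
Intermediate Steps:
1/d(v(-3 + 0)) = 1/(10 - (-3 + 0)) = 1/(10 - 1*(-3)) = 1/(10 + 3) = 1/13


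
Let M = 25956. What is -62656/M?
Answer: -15664/6489 ≈ -2.4139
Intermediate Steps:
-62656/M = -62656/25956 = -62656*1/25956 = -15664/6489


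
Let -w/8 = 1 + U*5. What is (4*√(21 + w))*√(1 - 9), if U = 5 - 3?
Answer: -8*√134 ≈ -92.607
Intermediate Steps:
U = 2
w = -88 (w = -8*(1 + 2*5) = -8*(1 + 10) = -8*11 = -88)
(4*√(21 + w))*√(1 - 9) = (4*√(21 - 88))*√(1 - 9) = (4*√(-67))*√(-8) = (4*(I*√67))*(2*I*√2) = (4*I*√67)*(2*I*√2) = -8*√134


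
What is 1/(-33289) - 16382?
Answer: -545340399/33289 ≈ -16382.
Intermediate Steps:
1/(-33289) - 16382 = -1/33289 - 16382 = -545340399/33289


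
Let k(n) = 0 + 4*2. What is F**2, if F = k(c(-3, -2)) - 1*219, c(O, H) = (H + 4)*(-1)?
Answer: 44521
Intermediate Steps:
c(O, H) = -4 - H (c(O, H) = (4 + H)*(-1) = -4 - H)
k(n) = 8 (k(n) = 0 + 8 = 8)
F = -211 (F = 8 - 1*219 = 8 - 219 = -211)
F**2 = (-211)**2 = 44521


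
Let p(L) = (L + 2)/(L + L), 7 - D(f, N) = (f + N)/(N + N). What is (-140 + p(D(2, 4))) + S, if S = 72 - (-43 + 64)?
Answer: -4417/50 ≈ -88.340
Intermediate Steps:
D(f, N) = 7 - (N + f)/(2*N) (D(f, N) = 7 - (f + N)/(N + N) = 7 - (N + f)/(2*N))
S = 51 (S = 72 - 1*21 = 72 - 21 = 51)
p(L) = (2 + L)/(2*L) (p(L) = (2 + L)/((2*L)) = (2 + L)*(1/(2*L)) = (2 + L)/(2*L))
(-140 + p(D(2, 4))) + S = (-140 + (2 + (½)*(-1*2 + 13*4)/4)/(2*(((½)*(-1*2 + 13*4)/4)))) + 51 = (-140 + (2 + (½)*(¼)*(-2 + 52))/(2*(((½)*(¼)*(-2 + 52))))) + 51 = (-140 + (2 + (½)*(¼)*50)/(2*(((½)*(¼)*50)))) + 51 = (-140 + (2 + 25/4)/(2*(25/4))) + 51 = (-140 + (½)*(4/25)*(33/4)) + 51 = (-140 + 33/50) + 51 = -6967/50 + 51 = -4417/50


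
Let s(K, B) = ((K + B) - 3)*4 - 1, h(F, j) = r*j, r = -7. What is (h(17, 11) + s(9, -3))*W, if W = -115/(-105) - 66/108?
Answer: -671/21 ≈ -31.952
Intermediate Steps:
h(F, j) = -7*j
W = 61/126 (W = -115*(-1/105) - 66*1/108 = 23/21 - 11/18 = 61/126 ≈ 0.48413)
s(K, B) = -13 + 4*B + 4*K (s(K, B) = ((B + K) - 3)*4 - 1 = (-3 + B + K)*4 - 1 = (-12 + 4*B + 4*K) - 1 = -13 + 4*B + 4*K)
(h(17, 11) + s(9, -3))*W = (-7*11 + (-13 + 4*(-3) + 4*9))*(61/126) = (-77 + (-13 - 12 + 36))*(61/126) = (-77 + 11)*(61/126) = -66*61/126 = -671/21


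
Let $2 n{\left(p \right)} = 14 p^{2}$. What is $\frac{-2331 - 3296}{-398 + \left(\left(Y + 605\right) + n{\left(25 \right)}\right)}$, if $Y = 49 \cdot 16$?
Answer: $- \frac{5627}{5366} \approx -1.0486$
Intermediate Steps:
$Y = 784$
$n{\left(p \right)} = 7 p^{2}$ ($n{\left(p \right)} = \frac{14 p^{2}}{2} = 7 p^{2}$)
$\frac{-2331 - 3296}{-398 + \left(\left(Y + 605\right) + n{\left(25 \right)}\right)} = \frac{-2331 - 3296}{-398 + \left(\left(784 + 605\right) + 7 \cdot 25^{2}\right)} = - \frac{5627}{-398 + \left(1389 + 7 \cdot 625\right)} = - \frac{5627}{-398 + \left(1389 + 4375\right)} = - \frac{5627}{-398 + 5764} = - \frac{5627}{5366}$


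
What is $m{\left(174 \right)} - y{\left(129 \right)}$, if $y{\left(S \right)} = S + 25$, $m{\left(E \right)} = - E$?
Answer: $-328$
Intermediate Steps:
$y{\left(S \right)} = 25 + S$
$m{\left(174 \right)} - y{\left(129 \right)} = \left(-1\right) 174 - \left(25 + 129\right) = -174 - 154 = -328$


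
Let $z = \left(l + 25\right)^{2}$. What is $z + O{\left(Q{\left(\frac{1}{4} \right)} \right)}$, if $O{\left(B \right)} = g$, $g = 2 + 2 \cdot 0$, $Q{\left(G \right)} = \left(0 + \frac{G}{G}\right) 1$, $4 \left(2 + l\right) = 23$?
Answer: $\frac{13257}{16} \approx 828.56$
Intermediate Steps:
$l = \frac{15}{4}$ ($l = -2 + \frac{1}{4} \cdot 23 = -2 + \frac{23}{4} = \frac{15}{4} \approx 3.75$)
$Q{\left(G \right)} = 1$ ($Q{\left(G \right)} = \left(0 + 1\right) 1 = 1 \cdot 1 = 1$)
$z = \frac{13225}{16}$ ($z = \left(\frac{15}{4} + 25\right)^{2} = \left(\frac{115}{4}\right)^{2} = \frac{13225}{16} \approx 826.56$)
$g = 2$ ($g = 2 + 0 = 2$)
$O{\left(B \right)} = 2$
$z + O{\left(Q{\left(\frac{1}{4} \right)} \right)} = \frac{13225}{16} + 2 = \frac{13257}{16}$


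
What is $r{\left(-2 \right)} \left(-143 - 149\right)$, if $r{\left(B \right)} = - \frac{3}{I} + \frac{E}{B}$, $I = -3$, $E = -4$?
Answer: $-876$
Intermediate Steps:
$r{\left(B \right)} = 1 - \frac{4}{B}$ ($r{\left(B \right)} = - \frac{3}{-3} - \frac{4}{B} = \left(-3\right) \left(- \frac{1}{3}\right) - \frac{4}{B} = 1 - \frac{4}{B}$)
$r{\left(-2 \right)} \left(-143 - 149\right) = \frac{-4 - 2}{-2} \left(-143 - 149\right) = \left(- \frac{1}{2}\right) \left(-6\right) \left(-292\right) = 3 \left(-292\right) = -876$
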